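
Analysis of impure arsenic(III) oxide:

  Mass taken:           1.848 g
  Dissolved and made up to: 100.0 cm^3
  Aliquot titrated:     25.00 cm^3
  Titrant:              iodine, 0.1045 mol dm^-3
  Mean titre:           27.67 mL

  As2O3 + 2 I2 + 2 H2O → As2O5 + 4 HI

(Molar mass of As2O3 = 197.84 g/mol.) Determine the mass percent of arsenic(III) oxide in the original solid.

61.91 %

n(I2) per titration = 0.02767 × 0.1045 = 2.892 × 10^-3 mol
From the 1:2 ratio, n(As2O3) in each aliquot = 1/2 × 2.892 × 10^-3 = 1.446 × 10^-3 mol
n(As2O3) in the whole flask = 1.446 × 10^-3 × 100.0/25.00 = 5.783 × 10^-3 mol
mass of As2O3 = 5.783 × 10^-3 × 197.84 = 1.144 g
% As2O3 = 1.144 / 1.848 × 100 = 61.91 %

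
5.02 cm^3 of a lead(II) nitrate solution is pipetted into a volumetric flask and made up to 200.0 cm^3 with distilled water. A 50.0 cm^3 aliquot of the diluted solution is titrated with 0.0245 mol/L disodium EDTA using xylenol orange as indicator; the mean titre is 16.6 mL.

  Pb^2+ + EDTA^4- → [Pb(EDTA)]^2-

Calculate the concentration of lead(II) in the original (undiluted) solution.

0.324 mol/L

n(EDTA) = 0.0166 × 0.0245 = 4.07 × 10^-4 mol
n(Pb2+) in the aliquot = 4.07 × 10^-4 mol (1:1 ratio)
[Pb2+]_dilute = 4.07 × 10^-4 / 0.0500 = 0.00813 mol/L
Dilution factor = 200.0 / 5.02 = 39.84
[Pb2+]_stock = 0.00813 × 39.84 = 0.324 mol/L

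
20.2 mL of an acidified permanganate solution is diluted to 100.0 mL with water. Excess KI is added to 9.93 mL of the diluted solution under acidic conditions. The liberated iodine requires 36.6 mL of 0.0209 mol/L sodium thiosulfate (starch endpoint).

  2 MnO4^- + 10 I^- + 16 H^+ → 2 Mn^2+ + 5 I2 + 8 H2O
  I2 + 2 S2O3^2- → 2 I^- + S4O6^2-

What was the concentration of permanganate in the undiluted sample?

n(S2O3^2-) = 0.0366 × 0.0209 = 7.65 × 10^-4 mol
n(I2) = n(S2O3^2-)/2 = 3.82 × 10^-4 mol
From the 2:5 ratio, n(MnO4^-) in the aliquot = 2/5 × 3.82 × 10^-4 = 1.53 × 10^-4 mol
[MnO4^-]_dilute = 1.53 × 10^-4 / 0.00993 = 0.0154 mol/L
[MnO4^-]_original = 0.0154 × 100.0/20.2 = 0.0763 mol/L

0.0763 mol/L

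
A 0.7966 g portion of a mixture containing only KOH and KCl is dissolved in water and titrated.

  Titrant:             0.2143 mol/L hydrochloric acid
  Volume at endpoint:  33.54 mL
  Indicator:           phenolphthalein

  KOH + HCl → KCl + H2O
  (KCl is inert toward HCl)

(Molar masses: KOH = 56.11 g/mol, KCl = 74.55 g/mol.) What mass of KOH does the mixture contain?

n(HCl) = 0.03354 × 0.2143 = 7.188 × 10^-3 mol
Let x = n(KOH), y = n(KCl).
Titrant: 1x = 7.188 × 10^-3;  mass: 56.11x + 74.55y = 0.7966
Solving, x = 7.188 × 10^-3 mol, y = 5.276 × 10^-3 mol
mass of KOH = 7.188 × 10^-3 × 56.11 = 0.4033 g

0.4033 g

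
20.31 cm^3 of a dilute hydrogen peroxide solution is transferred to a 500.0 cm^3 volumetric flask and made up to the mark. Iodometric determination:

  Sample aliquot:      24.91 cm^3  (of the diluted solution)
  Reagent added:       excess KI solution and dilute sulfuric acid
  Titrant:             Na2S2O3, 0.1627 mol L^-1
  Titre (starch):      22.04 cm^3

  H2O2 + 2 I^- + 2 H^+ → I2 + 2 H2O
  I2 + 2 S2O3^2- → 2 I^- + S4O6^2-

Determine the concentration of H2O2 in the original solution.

1.772 mol/L

n(S2O3^2-) = 0.02204 × 0.1627 = 3.586 × 10^-3 mol
n(I2) = n(S2O3^2-)/2 = 1.793 × 10^-3 mol
n(H2O2) in the aliquot = 1.793 × 10^-3 mol (1:1 ratio)
[H2O2]_dilute = 1.793 × 10^-3 / 0.02491 = 0.07198 mol/L
[H2O2]_original = 0.07198 × 500.0/20.31 = 1.772 mol/L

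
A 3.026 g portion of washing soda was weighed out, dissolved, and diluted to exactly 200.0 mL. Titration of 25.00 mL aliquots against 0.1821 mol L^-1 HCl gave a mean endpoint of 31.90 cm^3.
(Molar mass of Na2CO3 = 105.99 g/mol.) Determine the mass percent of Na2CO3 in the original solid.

Na2CO3 + 2 HCl → 2 NaCl + H2O + CO2
n(HCl) per titration = 0.03190 × 0.1821 = 5.809 × 10^-3 mol
From the 1:2 ratio, n(Na2CO3) in each aliquot = 1/2 × 5.809 × 10^-3 = 2.904 × 10^-3 mol
n(Na2CO3) in the whole flask = 2.904 × 10^-3 × 200.0/25.00 = 0.02324 mol
mass of Na2CO3 = 0.02324 × 105.99 = 2.463 g
% Na2CO3 = 2.463 / 3.026 × 100 = 81.39 %

81.39 %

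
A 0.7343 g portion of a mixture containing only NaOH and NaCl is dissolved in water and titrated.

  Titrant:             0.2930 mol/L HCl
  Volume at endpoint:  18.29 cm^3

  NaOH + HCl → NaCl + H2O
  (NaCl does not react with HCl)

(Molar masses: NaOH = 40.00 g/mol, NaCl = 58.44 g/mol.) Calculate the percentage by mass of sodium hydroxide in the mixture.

n(HCl) = 0.01829 × 0.2930 = 5.359 × 10^-3 mol
Let x = n(NaOH), y = n(NaCl).
Titrant: 1x = 5.359 × 10^-3;  mass: 40.00x + 58.44y = 0.7343
Solving, x = 5.359 × 10^-3 mol, y = 8.897 × 10^-3 mol
mass of NaOH = 5.359 × 10^-3 × 40.00 = 0.2144 g
% NaOH = 0.2144 / 0.7343 × 100 = 29.19 %

29.19 %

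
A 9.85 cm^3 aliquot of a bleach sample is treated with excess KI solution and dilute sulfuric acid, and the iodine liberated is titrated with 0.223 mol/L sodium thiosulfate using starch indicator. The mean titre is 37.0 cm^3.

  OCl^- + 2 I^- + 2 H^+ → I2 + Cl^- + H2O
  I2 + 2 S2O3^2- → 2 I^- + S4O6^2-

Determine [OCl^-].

n(S2O3^2-) = 0.0370 × 0.223 = 8.25 × 10^-3 mol
n(I2) = n(S2O3^2-)/2 = 4.13 × 10^-3 mol
n(OCl^-) in the aliquot = 4.13 × 10^-3 mol (1:1 ratio)
[OCl^-] = 4.13 × 10^-3 / 0.00985 = 0.419 mol/L

0.419 mol/L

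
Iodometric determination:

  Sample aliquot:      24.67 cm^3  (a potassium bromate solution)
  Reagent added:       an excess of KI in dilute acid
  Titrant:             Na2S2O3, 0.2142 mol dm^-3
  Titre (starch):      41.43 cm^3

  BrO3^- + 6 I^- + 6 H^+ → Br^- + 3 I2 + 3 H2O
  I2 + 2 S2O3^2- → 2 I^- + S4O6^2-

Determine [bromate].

n(S2O3^2-) = 0.04143 × 0.2142 = 8.874 × 10^-3 mol
n(I2) = n(S2O3^2-)/2 = 4.437 × 10^-3 mol
From the 1:3 ratio, n(BrO3^-) in the aliquot = 1/3 × 4.437 × 10^-3 = 1.479 × 10^-3 mol
[BrO3^-] = 1.479 × 10^-3 / 0.02467 = 0.05995 mol/L

0.05995 mol/L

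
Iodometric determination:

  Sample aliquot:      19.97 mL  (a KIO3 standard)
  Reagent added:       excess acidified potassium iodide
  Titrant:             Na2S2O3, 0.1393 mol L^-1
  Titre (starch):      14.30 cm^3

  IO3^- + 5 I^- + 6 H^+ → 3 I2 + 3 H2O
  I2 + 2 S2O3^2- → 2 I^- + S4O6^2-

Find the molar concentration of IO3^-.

n(S2O3^2-) = 0.01430 × 0.1393 = 1.992 × 10^-3 mol
n(I2) = n(S2O3^2-)/2 = 9.960 × 10^-4 mol
From the 1:3 ratio, n(IO3^-) in the aliquot = 1/3 × 9.960 × 10^-4 = 3.320 × 10^-4 mol
[IO3^-] = 3.320 × 10^-4 / 0.01997 = 0.01662 mol/L

0.01662 mol/L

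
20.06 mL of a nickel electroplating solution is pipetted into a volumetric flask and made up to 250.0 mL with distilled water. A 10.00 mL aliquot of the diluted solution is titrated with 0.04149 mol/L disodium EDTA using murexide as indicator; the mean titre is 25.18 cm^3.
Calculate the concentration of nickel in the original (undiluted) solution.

Ni^2+ + EDTA^4- → [Ni(EDTA)]^2-
n(EDTA) = 0.02518 × 0.04149 = 1.045 × 10^-3 mol
n(Ni2+) in the aliquot = 1.045 × 10^-3 mol (1:1 ratio)
[Ni2+]_dilute = 1.045 × 10^-3 / 0.01000 = 0.1045 mol/L
Dilution factor = 250.0 / 20.06 = 12.46
[Ni2+]_stock = 0.1045 × 12.46 = 1.302 mol/L

1.302 mol/L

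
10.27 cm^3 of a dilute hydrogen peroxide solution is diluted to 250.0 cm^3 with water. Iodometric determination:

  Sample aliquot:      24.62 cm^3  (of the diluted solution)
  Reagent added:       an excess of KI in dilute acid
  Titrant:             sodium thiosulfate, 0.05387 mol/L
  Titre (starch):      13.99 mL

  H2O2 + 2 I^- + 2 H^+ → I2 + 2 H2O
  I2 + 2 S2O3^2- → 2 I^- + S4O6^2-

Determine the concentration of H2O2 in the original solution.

0.3726 mol/L

n(S2O3^2-) = 0.01399 × 0.05387 = 7.536 × 10^-4 mol
n(I2) = n(S2O3^2-)/2 = 3.768 × 10^-4 mol
n(H2O2) in the aliquot = 3.768 × 10^-4 mol (1:1 ratio)
[H2O2]_dilute = 3.768 × 10^-4 / 0.02462 = 0.01531 mol/L
[H2O2]_original = 0.01531 × 250.0/10.27 = 0.3726 mol/L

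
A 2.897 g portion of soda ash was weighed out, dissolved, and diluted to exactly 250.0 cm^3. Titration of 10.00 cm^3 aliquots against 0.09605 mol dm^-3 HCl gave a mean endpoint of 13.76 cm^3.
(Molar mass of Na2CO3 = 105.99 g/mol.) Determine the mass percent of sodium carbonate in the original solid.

60.44 %

Na2CO3 + 2 HCl → 2 NaCl + H2O + CO2
n(HCl) per titration = 0.01376 × 0.09605 = 1.322 × 10^-3 mol
From the 1:2 ratio, n(Na2CO3) in each aliquot = 1/2 × 1.322 × 10^-3 = 6.608 × 10^-4 mol
n(Na2CO3) in the whole flask = 6.608 × 10^-4 × 250.0/10.00 = 0.01652 mol
mass of Na2CO3 = 0.01652 × 105.99 = 1.751 g
% Na2CO3 = 1.751 / 2.897 × 100 = 60.44 %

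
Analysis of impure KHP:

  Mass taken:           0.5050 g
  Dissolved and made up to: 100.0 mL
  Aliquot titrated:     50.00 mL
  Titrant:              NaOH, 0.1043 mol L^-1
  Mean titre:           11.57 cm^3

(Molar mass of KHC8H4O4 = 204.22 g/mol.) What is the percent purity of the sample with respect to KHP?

97.60 %

KHC8H4O4 + NaOH → KNaC8H4O4 + H2O
n(NaOH) per titration = 0.01157 × 0.1043 = 1.207 × 10^-3 mol
n(KHC8H4O4) in each aliquot = 1.207 × 10^-3 mol (1:1 ratio)
n(KHC8H4O4) in the whole flask = 1.207 × 10^-3 × 100.0/50.00 = 2.414 × 10^-3 mol
mass of KHC8H4O4 = 2.414 × 10^-3 × 204.22 = 0.4929 g
% KHC8H4O4 = 0.4929 / 0.5050 × 100 = 97.60 %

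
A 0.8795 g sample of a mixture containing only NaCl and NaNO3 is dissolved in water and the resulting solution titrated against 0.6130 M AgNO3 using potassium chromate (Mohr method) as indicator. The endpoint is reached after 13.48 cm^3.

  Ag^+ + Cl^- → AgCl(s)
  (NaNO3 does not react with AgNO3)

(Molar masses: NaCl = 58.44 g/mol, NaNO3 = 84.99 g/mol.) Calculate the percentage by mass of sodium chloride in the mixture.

54.91 %

n(AgNO3) = 0.01348 × 0.6130 = 8.263 × 10^-3 mol
Let x = n(NaCl), y = n(NaNO3).
Titrant: 1x = 8.263 × 10^-3;  mass: 58.44x + 84.99y = 0.8795
Solving, x = 8.263 × 10^-3 mol, y = 4.666 × 10^-3 mol
mass of NaCl = 8.263 × 10^-3 × 58.44 = 0.4829 g
% NaCl = 0.4829 / 0.8795 × 100 = 54.91 %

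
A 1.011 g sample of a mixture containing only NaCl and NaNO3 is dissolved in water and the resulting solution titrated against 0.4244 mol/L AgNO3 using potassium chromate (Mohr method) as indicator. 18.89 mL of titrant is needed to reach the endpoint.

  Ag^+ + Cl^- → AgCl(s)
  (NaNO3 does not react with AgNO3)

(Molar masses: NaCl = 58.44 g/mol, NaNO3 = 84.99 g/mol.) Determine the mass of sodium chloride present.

0.4685 g

n(AgNO3) = 0.01889 × 0.4244 = 8.017 × 10^-3 mol
Let x = n(NaCl), y = n(NaNO3).
Titrant: 1x = 8.017 × 10^-3;  mass: 58.44x + 84.99y = 1.011
Solving, x = 8.017 × 10^-3 mol, y = 6.383 × 10^-3 mol
mass of NaCl = 8.017 × 10^-3 × 58.44 = 0.4685 g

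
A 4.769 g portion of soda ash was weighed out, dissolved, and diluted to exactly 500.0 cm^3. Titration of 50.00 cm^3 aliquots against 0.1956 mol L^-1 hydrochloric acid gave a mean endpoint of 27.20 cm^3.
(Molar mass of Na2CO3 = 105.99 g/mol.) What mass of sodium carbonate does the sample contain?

Na2CO3 + 2 HCl → 2 NaCl + H2O + CO2
n(HCl) per titration = 0.02720 × 0.1956 = 5.320 × 10^-3 mol
From the 1:2 ratio, n(Na2CO3) in each aliquot = 1/2 × 5.320 × 10^-3 = 2.660 × 10^-3 mol
n(Na2CO3) in the whole flask = 2.660 × 10^-3 × 500.0/50.00 = 0.02660 mol
mass of Na2CO3 = 0.02660 × 105.99 = 2.820 g

2.820 g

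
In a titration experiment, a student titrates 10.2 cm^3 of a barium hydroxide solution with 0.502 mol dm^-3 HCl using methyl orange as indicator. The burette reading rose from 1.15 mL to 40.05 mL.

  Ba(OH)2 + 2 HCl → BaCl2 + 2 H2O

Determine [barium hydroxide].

n(HCl) = 0.0389 L × 0.502 mol/L = 0.0195 mol
From the 1:2 mole ratio, n(Ba(OH)2) = 1/2 × 0.0195 = 9.76 × 10^-3 mol
[Ba(OH)2] = 9.76 × 10^-3 mol / 0.0102 L = 0.957 mol/L

0.957 mol/L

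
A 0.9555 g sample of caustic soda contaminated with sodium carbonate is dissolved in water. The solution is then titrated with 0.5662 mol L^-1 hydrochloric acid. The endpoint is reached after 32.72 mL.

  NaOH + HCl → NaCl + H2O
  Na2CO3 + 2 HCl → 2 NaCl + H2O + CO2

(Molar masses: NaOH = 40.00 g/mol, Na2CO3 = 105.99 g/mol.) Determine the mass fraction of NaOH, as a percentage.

8.469 %

n(HCl) = 0.03272 × 0.5662 = 0.01853 mol
Let x = n(NaOH), y = n(Na2CO3).
Titrant: 1x + 2y = 0.01853;  mass: 40.00x + 105.99y = 0.9555
Solving, x = 2.023 × 10^-3 mol, y = 8.252 × 10^-3 mol
mass of NaOH = 2.023 × 10^-3 × 40.00 = 0.08092 g
% NaOH = 0.08092 / 0.9555 × 100 = 8.469 %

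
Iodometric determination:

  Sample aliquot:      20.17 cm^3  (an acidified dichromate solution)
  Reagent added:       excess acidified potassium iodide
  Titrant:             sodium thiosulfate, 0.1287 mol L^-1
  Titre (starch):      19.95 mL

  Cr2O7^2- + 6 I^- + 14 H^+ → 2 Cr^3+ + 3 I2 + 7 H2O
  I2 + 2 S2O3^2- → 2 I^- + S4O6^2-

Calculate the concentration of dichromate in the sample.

0.02122 mol/L

n(S2O3^2-) = 0.01995 × 0.1287 = 2.568 × 10^-3 mol
n(I2) = n(S2O3^2-)/2 = 1.284 × 10^-3 mol
From the 1:3 ratio, n(Cr2O7^2-) in the aliquot = 1/3 × 1.284 × 10^-3 = 4.279 × 10^-4 mol
[Cr2O7^2-] = 4.279 × 10^-4 / 0.02017 = 0.02122 mol/L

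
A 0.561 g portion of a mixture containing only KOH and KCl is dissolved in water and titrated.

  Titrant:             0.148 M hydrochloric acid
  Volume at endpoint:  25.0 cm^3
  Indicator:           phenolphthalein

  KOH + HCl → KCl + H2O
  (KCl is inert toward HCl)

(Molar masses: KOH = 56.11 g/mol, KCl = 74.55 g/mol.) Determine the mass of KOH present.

n(HCl) = 0.0250 × 0.148 = 3.70 × 10^-3 mol
Let x = n(KOH), y = n(KCl).
Titrant: 1x = 3.70 × 10^-3;  mass: 56.11x + 74.55y = 0.561
Solving, x = 3.70 × 10^-3 mol, y = 4.74 × 10^-3 mol
mass of KOH = 3.70 × 10^-3 × 56.11 = 0.208 g

0.208 g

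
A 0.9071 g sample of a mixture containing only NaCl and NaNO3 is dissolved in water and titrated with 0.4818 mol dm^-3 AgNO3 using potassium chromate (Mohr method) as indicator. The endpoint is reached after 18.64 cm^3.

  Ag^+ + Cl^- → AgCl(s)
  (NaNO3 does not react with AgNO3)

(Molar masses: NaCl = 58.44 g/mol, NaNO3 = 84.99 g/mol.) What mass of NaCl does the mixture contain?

n(AgNO3) = 0.01864 × 0.4818 = 8.981 × 10^-3 mol
Let x = n(NaCl), y = n(NaNO3).
Titrant: 1x = 8.981 × 10^-3;  mass: 58.44x + 84.99y = 0.9071
Solving, x = 8.981 × 10^-3 mol, y = 4.498 × 10^-3 mol
mass of NaCl = 8.981 × 10^-3 × 58.44 = 0.5248 g

0.5248 g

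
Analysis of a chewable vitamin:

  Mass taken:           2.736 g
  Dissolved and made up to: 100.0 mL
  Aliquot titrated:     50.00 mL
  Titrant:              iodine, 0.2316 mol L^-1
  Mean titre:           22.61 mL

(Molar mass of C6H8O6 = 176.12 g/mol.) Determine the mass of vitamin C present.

C6H8O6 + I2 → C6H6O6 + 2 HI
n(I2) per titration = 0.02261 × 0.2316 = 5.236 × 10^-3 mol
n(C6H8O6) in each aliquot = 5.236 × 10^-3 mol (1:1 ratio)
n(C6H8O6) in the whole flask = 5.236 × 10^-3 × 100.0/50.00 = 0.01047 mol
mass of C6H8O6 = 0.01047 × 176.12 = 1.844 g

1.844 g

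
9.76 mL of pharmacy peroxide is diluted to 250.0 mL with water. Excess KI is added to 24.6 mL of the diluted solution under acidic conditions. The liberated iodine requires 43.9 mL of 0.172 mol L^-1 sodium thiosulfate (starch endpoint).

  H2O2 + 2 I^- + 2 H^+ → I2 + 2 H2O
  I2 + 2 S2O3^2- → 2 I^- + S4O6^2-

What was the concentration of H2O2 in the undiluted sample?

n(S2O3^2-) = 0.0439 × 0.172 = 7.55 × 10^-3 mol
n(I2) = n(S2O3^2-)/2 = 3.78 × 10^-3 mol
n(H2O2) in the aliquot = 3.78 × 10^-3 mol (1:1 ratio)
[H2O2]_dilute = 3.78 × 10^-3 / 0.0246 = 0.153 mol/L
[H2O2]_original = 0.153 × 250.0/9.76 = 3.93 mol/L

3.93 mol/L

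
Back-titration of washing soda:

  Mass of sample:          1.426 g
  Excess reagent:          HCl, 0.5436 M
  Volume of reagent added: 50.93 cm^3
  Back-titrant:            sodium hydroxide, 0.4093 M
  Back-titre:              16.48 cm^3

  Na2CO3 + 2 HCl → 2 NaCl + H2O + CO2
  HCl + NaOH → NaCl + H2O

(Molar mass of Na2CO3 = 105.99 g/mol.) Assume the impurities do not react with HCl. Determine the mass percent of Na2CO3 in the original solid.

77.82 %

n(HCl) added = 0.05093 × 0.5436 = 0.02769 mol
n(NaOH) used in back-titration = 0.01648 × 0.4093 = 6.745 × 10^-3 mol
n(HCl) left over = 6.745 × 10^-3 mol (1:1 ratio)
n(HCl) consumed by analyte = 0.02769 − 6.745 × 10^-3 = 0.02094 mol
From the 1:2 ratio, n(Na2CO3) = 1/2 × 0.02094 = 0.01047 mol
mass of Na2CO3 = 0.01047 × 105.99 = 1.110 g
% Na2CO3 = 1.110 / 1.426 × 100 = 77.82 %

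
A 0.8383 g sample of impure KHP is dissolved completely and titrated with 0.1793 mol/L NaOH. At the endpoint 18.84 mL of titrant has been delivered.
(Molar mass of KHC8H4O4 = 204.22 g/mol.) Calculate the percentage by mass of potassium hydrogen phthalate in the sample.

82.29 %

KHC8H4O4 + NaOH → KNaC8H4O4 + H2O
n(NaOH) = 0.01884 L × 0.1793 mol/L = 3.378 × 10^-3 mol
n(KHC8H4O4) = 3.378 × 10^-3 mol (1:1 ratio)
mass of KHC8H4O4 = 3.378 × 10^-3 × 204.22 g/mol = 0.6899 g
% KHC8H4O4 = 0.6899 / 0.8383 × 100 = 82.29 %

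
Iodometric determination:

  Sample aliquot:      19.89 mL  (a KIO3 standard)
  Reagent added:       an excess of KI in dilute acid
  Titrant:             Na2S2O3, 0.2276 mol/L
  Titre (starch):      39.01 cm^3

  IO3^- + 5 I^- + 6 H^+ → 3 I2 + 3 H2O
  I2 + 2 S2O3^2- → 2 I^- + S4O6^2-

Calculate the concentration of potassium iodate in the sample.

0.07440 mol/L

n(S2O3^2-) = 0.03901 × 0.2276 = 8.879 × 10^-3 mol
n(I2) = n(S2O3^2-)/2 = 4.439 × 10^-3 mol
From the 1:3 ratio, n(IO3^-) in the aliquot = 1/3 × 4.439 × 10^-3 = 1.480 × 10^-3 mol
[IO3^-] = 1.480 × 10^-3 / 0.01989 = 0.07440 mol/L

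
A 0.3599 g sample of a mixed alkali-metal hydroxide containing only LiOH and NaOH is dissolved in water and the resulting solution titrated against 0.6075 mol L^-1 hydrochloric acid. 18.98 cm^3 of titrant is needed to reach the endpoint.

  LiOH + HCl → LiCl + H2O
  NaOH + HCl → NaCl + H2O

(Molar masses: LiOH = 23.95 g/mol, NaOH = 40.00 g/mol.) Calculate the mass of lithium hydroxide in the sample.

n(HCl) = 0.01898 × 0.6075 = 0.01153 mol
Let x = n(LiOH), y = n(NaOH).
Titrant: 1x + 1y = 0.01153;  mass: 23.95x + 40.00y = 0.3599
Solving, x = 6.312 × 10^-3 mol, y = 5.218 × 10^-3 mol
mass of LiOH = 6.312 × 10^-3 × 23.95 = 0.1512 g

0.1512 g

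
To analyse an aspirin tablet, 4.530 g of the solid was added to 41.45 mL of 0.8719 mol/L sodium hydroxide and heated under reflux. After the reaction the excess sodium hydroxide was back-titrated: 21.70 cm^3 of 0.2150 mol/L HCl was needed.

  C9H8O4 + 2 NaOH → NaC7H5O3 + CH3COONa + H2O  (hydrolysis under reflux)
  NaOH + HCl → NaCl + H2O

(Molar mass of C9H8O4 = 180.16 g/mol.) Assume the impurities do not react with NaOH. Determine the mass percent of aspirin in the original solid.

62.59 %

n(NaOH) added = 0.04145 × 0.8719 = 0.03614 mol
n(HCl) used in back-titration = 0.02170 × 0.2150 = 4.665 × 10^-3 mol
n(NaOH) left over = 4.665 × 10^-3 mol (1:1 ratio)
n(NaOH) consumed by analyte = 0.03614 − 4.665 × 10^-3 = 0.03147 mol
From the 1:2 ratio, n(C9H8O4) = 1/2 × 0.03147 = 0.01574 mol
mass of C9H8O4 = 0.01574 × 180.16 = 2.835 g
% C9H8O4 = 2.835 / 4.530 × 100 = 62.59 %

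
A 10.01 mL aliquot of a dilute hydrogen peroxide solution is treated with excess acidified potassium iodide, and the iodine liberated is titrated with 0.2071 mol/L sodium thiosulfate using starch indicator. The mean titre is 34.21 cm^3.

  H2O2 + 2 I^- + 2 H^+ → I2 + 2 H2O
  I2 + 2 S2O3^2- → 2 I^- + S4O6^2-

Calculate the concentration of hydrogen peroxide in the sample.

n(S2O3^2-) = 0.03421 × 0.2071 = 7.085 × 10^-3 mol
n(I2) = n(S2O3^2-)/2 = 3.542 × 10^-3 mol
n(H2O2) in the aliquot = 3.542 × 10^-3 mol (1:1 ratio)
[H2O2] = 3.542 × 10^-3 / 0.01001 = 0.3539 mol/L

0.3539 mol/L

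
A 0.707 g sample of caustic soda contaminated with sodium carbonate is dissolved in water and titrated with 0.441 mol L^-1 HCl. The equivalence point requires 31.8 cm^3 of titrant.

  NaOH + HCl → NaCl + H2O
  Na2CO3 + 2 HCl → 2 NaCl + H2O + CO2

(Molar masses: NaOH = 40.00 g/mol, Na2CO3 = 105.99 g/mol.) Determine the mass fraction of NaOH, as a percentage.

n(HCl) = 0.0318 × 0.441 = 0.0140 mol
Let x = n(NaOH), y = n(Na2CO3).
Titrant: 1x + 2y = 0.0140;  mass: 40.00x + 105.99y = 0.707
Solving, x = 2.79 × 10^-3 mol, y = 5.62 × 10^-3 mol
mass of NaOH = 2.79 × 10^-3 × 40.00 = 0.111 g
% NaOH = 0.111 / 0.707 × 100 = 15.8 %

15.8 %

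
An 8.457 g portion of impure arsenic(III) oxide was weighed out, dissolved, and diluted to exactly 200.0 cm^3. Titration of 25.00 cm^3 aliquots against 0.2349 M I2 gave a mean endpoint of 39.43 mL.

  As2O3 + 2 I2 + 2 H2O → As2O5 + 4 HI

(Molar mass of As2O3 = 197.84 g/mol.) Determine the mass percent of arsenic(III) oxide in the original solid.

86.67 %

n(I2) per titration = 0.03943 × 0.2349 = 9.262 × 10^-3 mol
From the 1:2 ratio, n(As2O3) in each aliquot = 1/2 × 9.262 × 10^-3 = 4.631 × 10^-3 mol
n(As2O3) in the whole flask = 4.631 × 10^-3 × 200.0/25.00 = 0.03705 mol
mass of As2O3 = 0.03705 × 197.84 = 7.330 g
% As2O3 = 7.330 / 8.457 × 100 = 86.67 %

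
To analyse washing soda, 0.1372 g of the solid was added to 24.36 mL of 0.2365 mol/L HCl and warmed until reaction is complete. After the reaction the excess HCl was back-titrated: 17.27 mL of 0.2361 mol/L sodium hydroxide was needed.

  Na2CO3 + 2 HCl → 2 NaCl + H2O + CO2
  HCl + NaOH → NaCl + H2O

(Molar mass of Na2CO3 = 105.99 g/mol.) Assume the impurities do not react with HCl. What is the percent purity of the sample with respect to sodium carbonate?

n(HCl) added = 0.02436 × 0.2365 = 5.761 × 10^-3 mol
n(NaOH) used in back-titration = 0.01727 × 0.2361 = 4.077 × 10^-3 mol
n(HCl) left over = 4.077 × 10^-3 mol (1:1 ratio)
n(HCl) consumed by analyte = 5.761 × 10^-3 − 4.077 × 10^-3 = 1.684 × 10^-3 mol
From the 1:2 ratio, n(Na2CO3) = 1/2 × 1.684 × 10^-3 = 8.418 × 10^-4 mol
mass of Na2CO3 = 8.418 × 10^-4 × 105.99 = 0.08923 g
% Na2CO3 = 0.08923 / 0.1372 × 100 = 65.03 %

65.03 %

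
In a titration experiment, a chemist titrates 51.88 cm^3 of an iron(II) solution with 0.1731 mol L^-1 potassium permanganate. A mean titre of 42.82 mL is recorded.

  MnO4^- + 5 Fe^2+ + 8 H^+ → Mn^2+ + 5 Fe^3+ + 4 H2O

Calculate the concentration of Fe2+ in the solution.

0.7144 mol/L

n(KMnO4) = 0.04282 L × 0.1731 mol/L = 7.412 × 10^-3 mol
From the 5:1 mole ratio, n(Fe2+) = 5/1 × 7.412 × 10^-3 = 0.03706 mol
[Fe2+] = 0.03706 mol / 0.05188 L = 0.7144 mol/L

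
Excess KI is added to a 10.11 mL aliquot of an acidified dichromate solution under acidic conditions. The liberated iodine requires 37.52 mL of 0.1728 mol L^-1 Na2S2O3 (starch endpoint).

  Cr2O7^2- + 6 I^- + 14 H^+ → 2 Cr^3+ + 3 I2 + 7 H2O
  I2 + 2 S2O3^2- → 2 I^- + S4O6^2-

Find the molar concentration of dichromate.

0.1069 mol/L

n(S2O3^2-) = 0.03752 × 0.1728 = 6.483 × 10^-3 mol
n(I2) = n(S2O3^2-)/2 = 3.242 × 10^-3 mol
From the 1:3 ratio, n(Cr2O7^2-) in the aliquot = 1/3 × 3.242 × 10^-3 = 1.081 × 10^-3 mol
[Cr2O7^2-] = 1.081 × 10^-3 / 0.01011 = 0.1069 mol/L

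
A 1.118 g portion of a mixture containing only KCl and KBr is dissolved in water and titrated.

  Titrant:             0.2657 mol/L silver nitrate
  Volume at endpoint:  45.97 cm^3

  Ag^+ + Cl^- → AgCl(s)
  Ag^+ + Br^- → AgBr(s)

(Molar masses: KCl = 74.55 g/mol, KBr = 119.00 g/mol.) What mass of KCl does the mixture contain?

n(AgNO3) = 0.04597 × 0.2657 = 0.01221 mol
Let x = n(KCl), y = n(KBr).
Titrant: 1x + 1y = 0.01221;  mass: 74.55x + 119.00y = 1.118
Solving, x = 7.548 × 10^-3 mol, y = 4.667 × 10^-3 mol
mass of KCl = 7.548 × 10^-3 × 74.55 = 0.5627 g

0.5627 g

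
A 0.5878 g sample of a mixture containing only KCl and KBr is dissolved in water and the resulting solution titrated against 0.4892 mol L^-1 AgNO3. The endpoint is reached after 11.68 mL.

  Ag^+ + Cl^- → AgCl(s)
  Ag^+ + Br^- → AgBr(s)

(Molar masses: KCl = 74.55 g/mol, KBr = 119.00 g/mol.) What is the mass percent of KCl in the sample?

26.29 %

n(AgNO3) = 0.01168 × 0.4892 = 5.714 × 10^-3 mol
Let x = n(KCl), y = n(KBr).
Titrant: 1x + 1y = 5.714 × 10^-3;  mass: 74.55x + 119.00y = 0.5878
Solving, x = 2.073 × 10^-3 mol, y = 3.641 × 10^-3 mol
mass of KCl = 2.073 × 10^-3 × 74.55 = 0.1545 g
% KCl = 0.1545 / 0.5878 × 100 = 26.29 %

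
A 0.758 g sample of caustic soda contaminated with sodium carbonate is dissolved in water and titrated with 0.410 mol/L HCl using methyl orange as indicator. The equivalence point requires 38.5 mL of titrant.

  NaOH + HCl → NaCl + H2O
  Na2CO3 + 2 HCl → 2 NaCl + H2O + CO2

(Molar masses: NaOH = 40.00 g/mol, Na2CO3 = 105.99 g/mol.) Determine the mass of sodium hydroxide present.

n(HCl) = 0.0385 × 0.410 = 0.0158 mol
Let x = n(NaOH), y = n(Na2CO3).
Titrant: 1x + 2y = 0.0158;  mass: 40.00x + 105.99y = 0.758
Solving, x = 6.04 × 10^-3 mol, y = 4.87 × 10^-3 mol
mass of NaOH = 6.04 × 10^-3 × 40.00 = 0.242 g

0.242 g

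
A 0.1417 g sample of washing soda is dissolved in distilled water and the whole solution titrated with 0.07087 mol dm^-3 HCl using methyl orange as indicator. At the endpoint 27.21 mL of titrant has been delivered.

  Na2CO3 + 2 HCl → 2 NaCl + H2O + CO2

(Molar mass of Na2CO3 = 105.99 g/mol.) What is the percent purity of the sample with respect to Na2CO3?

72.12 %

n(HCl) = 0.02721 L × 0.07087 mol/L = 1.928 × 10^-3 mol
From the 1:2 ratio, n(Na2CO3) = 1/2 × 1.928 × 10^-3 = 9.642 × 10^-4 mol
mass of Na2CO3 = 9.642 × 10^-4 × 105.99 g/mol = 0.1022 g
% Na2CO3 = 0.1022 / 0.1417 × 100 = 72.12 %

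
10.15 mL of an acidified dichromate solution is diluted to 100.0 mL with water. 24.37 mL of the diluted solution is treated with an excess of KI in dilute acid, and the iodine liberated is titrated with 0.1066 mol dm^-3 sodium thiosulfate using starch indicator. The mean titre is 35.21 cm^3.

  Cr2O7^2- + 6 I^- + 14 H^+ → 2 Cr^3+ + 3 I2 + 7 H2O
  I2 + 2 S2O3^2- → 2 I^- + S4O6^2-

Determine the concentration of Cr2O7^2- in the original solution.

n(S2O3^2-) = 0.03521 × 0.1066 = 3.753 × 10^-3 mol
n(I2) = n(S2O3^2-)/2 = 1.877 × 10^-3 mol
From the 1:3 ratio, n(Cr2O7^2-) in the aliquot = 1/3 × 1.877 × 10^-3 = 6.256 × 10^-4 mol
[Cr2O7^2-]_dilute = 6.256 × 10^-4 / 0.02437 = 0.02567 mol/L
[Cr2O7^2-]_original = 0.02567 × 100.0/10.15 = 0.2529 mol/L

0.2529 mol/L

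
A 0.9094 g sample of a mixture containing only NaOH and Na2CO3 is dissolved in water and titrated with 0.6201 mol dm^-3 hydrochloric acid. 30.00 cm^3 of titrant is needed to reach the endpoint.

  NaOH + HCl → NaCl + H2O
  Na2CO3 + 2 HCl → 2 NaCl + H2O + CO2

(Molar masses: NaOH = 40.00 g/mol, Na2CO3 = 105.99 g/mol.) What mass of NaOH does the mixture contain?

n(HCl) = 0.03000 × 0.6201 = 0.01860 mol
Let x = n(NaOH), y = n(Na2CO3).
Titrant: 1x + 2y = 0.01860;  mass: 40.00x + 105.99y = 0.9094
Solving, x = 5.884 × 10^-3 mol, y = 6.359 × 10^-3 mol
mass of NaOH = 5.884 × 10^-3 × 40.00 = 0.2354 g

0.2354 g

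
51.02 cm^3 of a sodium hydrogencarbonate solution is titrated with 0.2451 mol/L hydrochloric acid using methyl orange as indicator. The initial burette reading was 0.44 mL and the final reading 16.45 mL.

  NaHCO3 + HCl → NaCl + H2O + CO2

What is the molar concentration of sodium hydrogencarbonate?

0.07691 mol/L

n(HCl) = 0.01601 L × 0.2451 mol/L = 3.924 × 10^-3 mol
n(NaHCO3) = 3.924 × 10^-3 mol (1:1 mole ratio)
[NaHCO3] = 3.924 × 10^-3 mol / 0.05102 L = 0.07691 mol/L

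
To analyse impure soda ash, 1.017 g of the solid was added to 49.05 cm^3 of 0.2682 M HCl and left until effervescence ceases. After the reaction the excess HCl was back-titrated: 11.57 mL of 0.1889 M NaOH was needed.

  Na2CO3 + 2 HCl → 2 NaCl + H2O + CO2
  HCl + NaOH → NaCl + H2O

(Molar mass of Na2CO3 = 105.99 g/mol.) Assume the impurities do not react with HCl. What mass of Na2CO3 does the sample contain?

n(HCl) added = 0.04905 × 0.2682 = 0.01316 mol
n(NaOH) used in back-titration = 0.01157 × 0.1889 = 2.186 × 10^-3 mol
n(HCl) left over = 2.186 × 10^-3 mol (1:1 ratio)
n(HCl) consumed by analyte = 0.01316 − 2.186 × 10^-3 = 0.01097 mol
From the 1:2 ratio, n(Na2CO3) = 1/2 × 0.01097 = 5.485 × 10^-3 mol
mass of Na2CO3 = 5.485 × 10^-3 × 105.99 = 0.5813 g

0.5813 g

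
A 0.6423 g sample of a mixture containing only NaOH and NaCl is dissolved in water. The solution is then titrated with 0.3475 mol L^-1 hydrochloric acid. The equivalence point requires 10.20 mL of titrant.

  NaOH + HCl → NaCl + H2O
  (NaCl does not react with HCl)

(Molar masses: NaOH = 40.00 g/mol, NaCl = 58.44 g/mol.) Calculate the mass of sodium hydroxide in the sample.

n(HCl) = 0.01020 × 0.3475 = 3.544 × 10^-3 mol
Let x = n(NaOH), y = n(NaCl).
Titrant: 1x = 3.544 × 10^-3;  mass: 40.00x + 58.44y = 0.6423
Solving, x = 3.544 × 10^-3 mol, y = 8.565 × 10^-3 mol
mass of NaOH = 3.544 × 10^-3 × 40.00 = 0.1418 g

0.1418 g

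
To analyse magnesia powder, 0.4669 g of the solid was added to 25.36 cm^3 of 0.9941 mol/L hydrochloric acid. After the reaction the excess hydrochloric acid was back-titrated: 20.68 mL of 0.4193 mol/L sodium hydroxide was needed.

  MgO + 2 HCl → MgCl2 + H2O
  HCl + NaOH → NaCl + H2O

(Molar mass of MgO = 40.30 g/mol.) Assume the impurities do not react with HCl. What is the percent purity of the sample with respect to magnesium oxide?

n(HCl) added = 0.02536 × 0.9941 = 0.02521 mol
n(NaOH) used in back-titration = 0.02068 × 0.4193 = 8.671 × 10^-3 mol
n(HCl) left over = 8.671 × 10^-3 mol (1:1 ratio)
n(HCl) consumed by analyte = 0.02521 − 8.671 × 10^-3 = 0.01654 mol
From the 1:2 ratio, n(MgO) = 1/2 × 0.01654 = 8.270 × 10^-3 mol
mass of MgO = 8.270 × 10^-3 × 40.30 = 0.3333 g
% MgO = 0.3333 / 0.4669 × 100 = 71.38 %

71.38 %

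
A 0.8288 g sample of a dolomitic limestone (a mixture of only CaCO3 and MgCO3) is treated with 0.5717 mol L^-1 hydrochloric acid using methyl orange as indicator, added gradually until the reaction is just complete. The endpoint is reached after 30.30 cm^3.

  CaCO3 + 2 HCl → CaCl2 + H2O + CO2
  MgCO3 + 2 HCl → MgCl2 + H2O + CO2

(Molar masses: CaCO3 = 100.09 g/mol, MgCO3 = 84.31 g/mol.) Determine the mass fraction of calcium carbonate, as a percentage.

75.44 %

n(HCl) = 0.03030 × 0.5717 = 0.01732 mol
Let x = n(CaCO3), y = n(MgCO3).
Titrant: 2x + 2y = 0.01732;  mass: 100.09x + 84.31y = 0.8288
Solving, x = 6.246 × 10^-3 mol, y = 2.415 × 10^-3 mol
mass of CaCO3 = 6.246 × 10^-3 × 100.09 = 0.6252 g
% CaCO3 = 0.6252 / 0.8288 × 100 = 75.44 %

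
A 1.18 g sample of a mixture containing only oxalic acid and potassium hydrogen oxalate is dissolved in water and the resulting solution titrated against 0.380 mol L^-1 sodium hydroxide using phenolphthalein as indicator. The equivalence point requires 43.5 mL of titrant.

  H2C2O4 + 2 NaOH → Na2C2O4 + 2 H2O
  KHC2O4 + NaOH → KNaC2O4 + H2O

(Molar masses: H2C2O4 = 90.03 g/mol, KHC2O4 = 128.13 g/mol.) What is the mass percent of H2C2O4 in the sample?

n(NaOH) = 0.0435 × 0.380 = 0.0165 mol
Let x = n(H2C2O4), y = n(KHC2O4).
Titrant: 2x + 1y = 0.0165;  mass: 90.03x + 128.13y = 1.18
Solving, x = 5.64 × 10^-3 mol, y = 5.24 × 10^-3 mol
mass of H2C2O4 = 5.64 × 10^-3 × 90.03 = 0.508 g
% H2C2O4 = 0.508 / 1.18 × 100 = 43.1 %

43.1 %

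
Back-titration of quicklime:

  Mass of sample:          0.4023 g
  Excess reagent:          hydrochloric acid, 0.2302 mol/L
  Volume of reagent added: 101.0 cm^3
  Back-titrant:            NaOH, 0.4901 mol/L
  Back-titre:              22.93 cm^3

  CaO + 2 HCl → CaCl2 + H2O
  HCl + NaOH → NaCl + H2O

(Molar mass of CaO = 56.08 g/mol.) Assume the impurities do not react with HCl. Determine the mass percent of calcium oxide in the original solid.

83.72 %

n(HCl) added = 0.1010 × 0.2302 = 0.02325 mol
n(NaOH) used in back-titration = 0.02293 × 0.4901 = 0.01124 mol
n(HCl) left over = 0.01124 mol (1:1 ratio)
n(HCl) consumed by analyte = 0.02325 − 0.01124 = 0.01201 mol
From the 1:2 ratio, n(CaO) = 1/2 × 0.01201 = 6.006 × 10^-3 mol
mass of CaO = 6.006 × 10^-3 × 56.08 = 0.3368 g
% CaO = 0.3368 / 0.4023 × 100 = 83.72 %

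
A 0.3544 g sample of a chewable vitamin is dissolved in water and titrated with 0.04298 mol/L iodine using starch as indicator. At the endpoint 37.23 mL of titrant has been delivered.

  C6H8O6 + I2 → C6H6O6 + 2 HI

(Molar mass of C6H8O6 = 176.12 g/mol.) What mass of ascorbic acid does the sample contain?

0.2818 g

n(I2) = 0.03723 L × 0.04298 mol/L = 1.600 × 10^-3 mol
n(C6H8O6) = 1.600 × 10^-3 mol (1:1 ratio)
mass of C6H8O6 = 1.600 × 10^-3 × 176.12 g/mol = 0.2818 g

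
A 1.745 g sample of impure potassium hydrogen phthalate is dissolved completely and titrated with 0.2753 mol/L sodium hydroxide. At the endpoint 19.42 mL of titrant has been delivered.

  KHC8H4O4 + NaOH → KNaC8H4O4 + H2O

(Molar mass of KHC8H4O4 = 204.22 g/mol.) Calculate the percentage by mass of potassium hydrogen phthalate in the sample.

n(NaOH) = 0.01942 L × 0.2753 mol/L = 5.346 × 10^-3 mol
n(KHC8H4O4) = 5.346 × 10^-3 mol (1:1 ratio)
mass of KHC8H4O4 = 5.346 × 10^-3 × 204.22 g/mol = 1.092 g
% KHC8H4O4 = 1.092 / 1.745 × 100 = 62.57 %

62.57 %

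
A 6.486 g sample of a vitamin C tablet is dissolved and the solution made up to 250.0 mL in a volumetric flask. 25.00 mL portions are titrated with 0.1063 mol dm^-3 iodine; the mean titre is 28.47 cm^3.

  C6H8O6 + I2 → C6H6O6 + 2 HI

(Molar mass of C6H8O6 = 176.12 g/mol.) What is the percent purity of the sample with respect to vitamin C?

n(I2) per titration = 0.02847 × 0.1063 = 3.026 × 10^-3 mol
n(C6H8O6) in each aliquot = 3.026 × 10^-3 mol (1:1 ratio)
n(C6H8O6) in the whole flask = 3.026 × 10^-3 × 250.0/25.00 = 0.03026 mol
mass of C6H8O6 = 0.03026 × 176.12 = 5.330 g
% C6H8O6 = 5.330 / 6.486 × 100 = 82.18 %

82.18 %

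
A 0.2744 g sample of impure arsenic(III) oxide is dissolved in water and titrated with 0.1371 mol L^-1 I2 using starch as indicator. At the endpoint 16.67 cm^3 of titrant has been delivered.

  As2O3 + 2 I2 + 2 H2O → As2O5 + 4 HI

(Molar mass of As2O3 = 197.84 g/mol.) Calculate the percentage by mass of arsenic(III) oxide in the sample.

n(I2) = 0.01667 L × 0.1371 mol/L = 2.285 × 10^-3 mol
From the 1:2 ratio, n(As2O3) = 1/2 × 2.285 × 10^-3 = 1.143 × 10^-3 mol
mass of As2O3 = 1.143 × 10^-3 × 197.84 g/mol = 0.2261 g
% As2O3 = 0.2261 / 0.2744 × 100 = 82.39 %

82.39 %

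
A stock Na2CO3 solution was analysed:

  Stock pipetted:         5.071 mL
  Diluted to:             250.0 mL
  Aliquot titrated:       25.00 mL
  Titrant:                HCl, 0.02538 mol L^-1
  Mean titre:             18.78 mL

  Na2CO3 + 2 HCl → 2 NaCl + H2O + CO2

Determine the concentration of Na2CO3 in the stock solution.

0.4700 mol/L

n(HCl) = 0.01878 × 0.02538 = 4.766 × 10^-4 mol
From the 1:2 ratio, n(Na2CO3) in the aliquot = 1/2 × 4.766 × 10^-4 = 2.383 × 10^-4 mol
[Na2CO3]_dilute = 2.383 × 10^-4 / 0.02500 = 0.009533 mol/L
Dilution factor = 250.0 / 5.071 = 49.30
[Na2CO3]_stock = 0.009533 × 49.30 = 0.4700 mol/L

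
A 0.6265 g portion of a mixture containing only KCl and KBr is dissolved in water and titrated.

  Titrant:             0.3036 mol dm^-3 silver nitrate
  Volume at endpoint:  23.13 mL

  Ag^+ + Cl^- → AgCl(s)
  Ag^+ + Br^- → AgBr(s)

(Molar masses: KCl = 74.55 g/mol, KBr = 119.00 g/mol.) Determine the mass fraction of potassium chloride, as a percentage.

55.99 %

n(AgNO3) = 0.02313 × 0.3036 = 7.022 × 10^-3 mol
Let x = n(KCl), y = n(KBr).
Titrant: 1x + 1y = 7.022 × 10^-3;  mass: 74.55x + 119.00y = 0.6265
Solving, x = 4.705 × 10^-3 mol, y = 2.317 × 10^-3 mol
mass of KCl = 4.705 × 10^-3 × 74.55 = 0.3508 g
% KCl = 0.3508 / 0.6265 × 100 = 55.99 %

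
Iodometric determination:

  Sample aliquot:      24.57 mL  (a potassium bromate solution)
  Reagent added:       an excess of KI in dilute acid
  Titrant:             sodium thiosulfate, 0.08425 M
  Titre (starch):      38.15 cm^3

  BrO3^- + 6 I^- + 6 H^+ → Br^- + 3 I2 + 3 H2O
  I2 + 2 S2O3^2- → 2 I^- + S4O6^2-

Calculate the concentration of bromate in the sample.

n(S2O3^2-) = 0.03815 × 0.08425 = 3.214 × 10^-3 mol
n(I2) = n(S2O3^2-)/2 = 1.607 × 10^-3 mol
From the 1:3 ratio, n(BrO3^-) in the aliquot = 1/3 × 1.607 × 10^-3 = 5.357 × 10^-4 mol
[BrO3^-] = 5.357 × 10^-4 / 0.02457 = 0.02180 mol/L

0.02180 M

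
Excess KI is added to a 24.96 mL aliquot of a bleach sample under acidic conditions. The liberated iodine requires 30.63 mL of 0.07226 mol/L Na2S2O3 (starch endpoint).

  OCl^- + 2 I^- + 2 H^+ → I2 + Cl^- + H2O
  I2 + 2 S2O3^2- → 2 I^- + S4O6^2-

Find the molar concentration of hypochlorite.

n(S2O3^2-) = 0.03063 × 0.07226 = 2.213 × 10^-3 mol
n(I2) = n(S2O3^2-)/2 = 1.107 × 10^-3 mol
n(OCl^-) in the aliquot = 1.107 × 10^-3 mol (1:1 ratio)
[OCl^-] = 1.107 × 10^-3 / 0.02496 = 0.04434 mol/L

0.04434 mol/L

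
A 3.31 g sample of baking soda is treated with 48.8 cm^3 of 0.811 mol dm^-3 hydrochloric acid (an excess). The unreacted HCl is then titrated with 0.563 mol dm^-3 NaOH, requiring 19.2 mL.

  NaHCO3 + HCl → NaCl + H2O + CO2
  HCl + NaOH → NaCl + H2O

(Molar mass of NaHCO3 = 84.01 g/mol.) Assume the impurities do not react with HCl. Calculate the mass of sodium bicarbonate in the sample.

n(HCl) added = 0.0488 × 0.811 = 0.0396 mol
n(NaOH) used in back-titration = 0.0192 × 0.563 = 0.0108 mol
n(HCl) left over = 0.0108 mol (1:1 ratio)
n(HCl) consumed by analyte = 0.0396 − 0.0108 = 0.0288 mol
n(NaHCO3) = 0.0288 mol (1:1 ratio)
mass of NaHCO3 = 0.0288 × 84.01 = 2.42 g

2.42 g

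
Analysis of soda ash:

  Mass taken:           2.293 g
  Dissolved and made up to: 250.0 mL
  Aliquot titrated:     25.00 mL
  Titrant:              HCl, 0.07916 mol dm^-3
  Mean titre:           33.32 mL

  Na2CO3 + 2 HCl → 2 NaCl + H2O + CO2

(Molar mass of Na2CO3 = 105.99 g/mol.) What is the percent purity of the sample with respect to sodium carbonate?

60.96 %

n(HCl) per titration = 0.03332 × 0.07916 = 2.638 × 10^-3 mol
From the 1:2 ratio, n(Na2CO3) in each aliquot = 1/2 × 2.638 × 10^-3 = 1.319 × 10^-3 mol
n(Na2CO3) in the whole flask = 1.319 × 10^-3 × 250.0/25.00 = 0.01319 mol
mass of Na2CO3 = 0.01319 × 105.99 = 1.398 g
% Na2CO3 = 1.398 / 2.293 × 100 = 60.96 %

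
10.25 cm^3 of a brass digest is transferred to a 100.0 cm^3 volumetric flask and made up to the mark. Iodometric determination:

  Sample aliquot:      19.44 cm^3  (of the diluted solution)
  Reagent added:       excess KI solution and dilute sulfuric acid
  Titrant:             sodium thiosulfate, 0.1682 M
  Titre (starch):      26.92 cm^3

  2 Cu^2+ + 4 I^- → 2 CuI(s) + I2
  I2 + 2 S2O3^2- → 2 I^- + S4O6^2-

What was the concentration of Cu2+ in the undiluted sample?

n(S2O3^2-) = 0.02692 × 0.1682 = 4.528 × 10^-3 mol
n(I2) = n(S2O3^2-)/2 = 2.264 × 10^-3 mol
From the 2:1 ratio, n(Cu2+) in the aliquot = 2/1 × 2.264 × 10^-3 = 4.528 × 10^-3 mol
[Cu2+]_dilute = 4.528 × 10^-3 / 0.01944 = 0.2329 mol/L
[Cu2+]_original = 0.2329 × 100.0/10.25 = 2.272 mol/L

2.272 M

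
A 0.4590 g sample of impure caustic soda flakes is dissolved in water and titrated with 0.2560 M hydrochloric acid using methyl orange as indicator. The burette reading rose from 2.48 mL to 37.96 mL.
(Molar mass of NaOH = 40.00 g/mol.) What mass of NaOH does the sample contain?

NaOH + HCl → NaCl + H2O
n(HCl) = 0.03548 L × 0.2560 mol/L = 9.083 × 10^-3 mol
n(NaOH) = 9.083 × 10^-3 mol (1:1 ratio)
mass of NaOH = 9.083 × 10^-3 × 40.00 g/mol = 0.3633 g

0.3633 g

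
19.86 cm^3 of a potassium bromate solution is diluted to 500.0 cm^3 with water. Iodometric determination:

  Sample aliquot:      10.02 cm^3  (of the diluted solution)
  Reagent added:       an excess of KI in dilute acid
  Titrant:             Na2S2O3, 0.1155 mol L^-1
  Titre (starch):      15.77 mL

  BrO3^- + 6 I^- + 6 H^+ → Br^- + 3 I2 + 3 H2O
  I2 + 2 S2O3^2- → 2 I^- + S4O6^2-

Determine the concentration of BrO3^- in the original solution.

0.7628 mol/L

n(S2O3^2-) = 0.01577 × 0.1155 = 1.821 × 10^-3 mol
n(I2) = n(S2O3^2-)/2 = 9.107 × 10^-4 mol
From the 1:3 ratio, n(BrO3^-) in the aliquot = 1/3 × 9.107 × 10^-4 = 3.036 × 10^-4 mol
[BrO3^-]_dilute = 3.036 × 10^-4 / 0.01002 = 0.03030 mol/L
[BrO3^-]_original = 0.03030 × 500.0/19.86 = 0.7628 mol/L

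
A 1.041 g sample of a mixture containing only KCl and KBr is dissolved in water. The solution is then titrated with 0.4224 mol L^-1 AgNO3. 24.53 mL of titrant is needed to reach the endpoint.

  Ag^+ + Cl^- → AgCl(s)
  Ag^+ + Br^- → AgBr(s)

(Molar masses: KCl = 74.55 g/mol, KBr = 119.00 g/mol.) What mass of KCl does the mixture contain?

n(AgNO3) = 0.02453 × 0.4224 = 0.01036 mol
Let x = n(KCl), y = n(KBr).
Titrant: 1x + 1y = 0.01036;  mass: 74.55x + 119.00y = 1.041
Solving, x = 4.320 × 10^-3 mol, y = 6.042 × 10^-3 mol
mass of KCl = 4.320 × 10^-3 × 74.55 = 0.3220 g

0.3220 g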